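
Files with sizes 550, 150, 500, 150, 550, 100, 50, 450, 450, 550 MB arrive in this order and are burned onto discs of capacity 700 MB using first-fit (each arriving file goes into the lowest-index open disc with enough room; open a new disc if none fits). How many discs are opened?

6

  550 → disc 1 (new)  [load 550/700]
  150 → disc 1  [load 700/700]
  500 → disc 2 (new)  [load 500/700]
  150 → disc 2  [load 650/700]
  550 → disc 3 (new)  [load 550/700]
  100 → disc 3  [load 650/700]
  50 → disc 2  [load 700/700]
  450 → disc 4 (new)  [load 450/700]
  450 → disc 5 (new)  [load 450/700]
  550 → disc 6 (new)  [load 550/700]
6 discs opened.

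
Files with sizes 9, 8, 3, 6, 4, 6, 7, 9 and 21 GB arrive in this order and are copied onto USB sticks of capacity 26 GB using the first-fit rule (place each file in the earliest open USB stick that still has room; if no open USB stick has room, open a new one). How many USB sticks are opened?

  9 → USB stick 1 (new)  [load 9/26]
  8 → USB stick 1  [load 17/26]
  3 → USB stick 1  [load 20/26]
  6 → USB stick 1  [load 26/26]
  4 → USB stick 2 (new)  [load 4/26]
  6 → USB stick 2  [load 10/26]
  7 → USB stick 2  [load 17/26]
  9 → USB stick 2  [load 26/26]
  21 → USB stick 3 (new)  [load 21/26]
3 USB sticks opened.

3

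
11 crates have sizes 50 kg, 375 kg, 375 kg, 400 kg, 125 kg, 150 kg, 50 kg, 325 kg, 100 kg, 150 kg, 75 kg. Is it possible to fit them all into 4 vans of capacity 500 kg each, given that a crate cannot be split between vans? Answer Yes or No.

No

Total = 2175 kg; ⌈2175/500⌉ = 5.
At least 5 vans are required, but only 4 are allowed.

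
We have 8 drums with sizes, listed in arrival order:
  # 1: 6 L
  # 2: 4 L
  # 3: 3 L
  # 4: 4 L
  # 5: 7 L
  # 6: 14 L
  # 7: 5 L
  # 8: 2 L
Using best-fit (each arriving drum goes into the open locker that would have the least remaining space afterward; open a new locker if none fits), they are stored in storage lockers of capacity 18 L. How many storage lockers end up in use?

  6 → locker 1 (new)  [load 6/18]
  4 → locker 1  [load 10/18]
  3 → locker 1  [load 13/18]
  4 → locker 1  [load 17/18]
  7 → locker 2 (new)  [load 7/18]
  14 → locker 3 (new)  [load 14/18]
  5 → locker 2  [load 12/18]
  2 → locker 3  [load 16/18]
3 storage lockers opened.

3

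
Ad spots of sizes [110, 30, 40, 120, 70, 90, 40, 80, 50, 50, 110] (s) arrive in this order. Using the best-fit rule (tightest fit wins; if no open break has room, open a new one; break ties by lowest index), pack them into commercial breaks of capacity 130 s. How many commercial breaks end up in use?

7

  110 → break 1 (new)  [load 110/130]
  30 → break 2 (new)  [load 30/130]
  40 → break 2  [load 70/130]
  120 → break 3 (new)  [load 120/130]
  70 → break 4 (new)  [load 70/130]
  90 → break 5 (new)  [load 90/130]
  40 → break 5  [load 130/130]
  80 → break 6 (new)  [load 80/130]
  50 → break 6  [load 130/130]
  50 → break 2  [load 120/130]
  110 → break 7 (new)  [load 110/130]
7 commercial breaks opened.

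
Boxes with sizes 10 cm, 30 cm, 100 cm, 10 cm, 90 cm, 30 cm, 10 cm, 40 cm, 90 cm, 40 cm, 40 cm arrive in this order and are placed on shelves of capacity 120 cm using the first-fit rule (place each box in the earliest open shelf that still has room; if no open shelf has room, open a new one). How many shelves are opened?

  10 → shelf 1 (new)  [load 10/120]
  30 → shelf 1  [load 40/120]
  100 → shelf 2 (new)  [load 100/120]
  10 → shelf 1  [load 50/120]
  90 → shelf 3 (new)  [load 90/120]
  30 → shelf 1  [load 80/120]
  10 → shelf 1  [load 90/120]
  40 → shelf 4 (new)  [load 40/120]
  90 → shelf 5 (new)  [load 90/120]
  40 → shelf 4  [load 80/120]
  40 → shelf 4  [load 120/120]
5 shelves opened.

5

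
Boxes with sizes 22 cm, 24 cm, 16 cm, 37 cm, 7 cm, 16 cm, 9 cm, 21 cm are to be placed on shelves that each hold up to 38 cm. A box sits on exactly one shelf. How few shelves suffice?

Total = 37 + 24 + 22 + 21 + 16 + 16 + 9 + 7 = 152 cm.
Lower bound: ⌈152/38⌉ = 4 shelves.
A packing using 5 shelves:
  shelf 1: 37 = 37
  shelf 2: 24 + 9 = 33
  shelf 3: 22 + 16 = 38
  shelf 4: 21 + 16 = 37
  shelf 5: 7 = 7
No arrangement into 4 shelves stays within capacity, so 5 is optimal.

5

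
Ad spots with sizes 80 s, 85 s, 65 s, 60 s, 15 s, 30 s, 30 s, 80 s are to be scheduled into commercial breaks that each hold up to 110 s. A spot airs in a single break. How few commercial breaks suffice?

5

Total = 85 + 80 + 80 + 65 + 60 + 30 + 30 + 15 = 445 s.
Lower bound: ⌈445/110⌉ = 5 commercial breaks.
A packing using 5 commercial breaks:
  break 1: 85 + 15 = 100
  break 2: 80 + 30 = 110
  break 3: 80 + 30 = 110
  break 4: 65 = 65
  break 5: 60 = 60
This matches the lower bound, so 5 is optimal.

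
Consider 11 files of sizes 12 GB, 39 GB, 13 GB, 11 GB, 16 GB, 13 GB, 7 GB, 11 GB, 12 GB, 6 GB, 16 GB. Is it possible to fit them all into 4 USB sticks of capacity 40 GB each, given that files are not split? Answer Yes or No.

A valid assignment using 4 USB sticks:
  USB stick 1: 39 = 39
  USB stick 2: 16 + 16 + 7 = 39
  USB stick 3: 13 + 13 + 12 = 38
  USB stick 4: 12 + 11 + 11 + 6 = 40
Every load is within 40 GB, so 4 USB sticks suffice.

Yes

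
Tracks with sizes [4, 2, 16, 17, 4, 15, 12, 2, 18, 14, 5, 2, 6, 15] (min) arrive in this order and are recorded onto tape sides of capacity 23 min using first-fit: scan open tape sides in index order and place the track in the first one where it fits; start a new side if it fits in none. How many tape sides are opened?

7

  4 → side 1 (new)  [load 4/23]
  2 → side 1  [load 6/23]
  16 → side 1  [load 22/23]
  17 → side 2 (new)  [load 17/23]
  4 → side 2  [load 21/23]
  15 → side 3 (new)  [load 15/23]
  12 → side 4 (new)  [load 12/23]
  2 → side 2  [load 23/23]
  18 → side 5 (new)  [load 18/23]
  14 → side 6 (new)  [load 14/23]
  5 → side 3  [load 20/23]
  2 → side 3  [load 22/23]
  6 → side 4  [load 18/23]
  15 → side 7 (new)  [load 15/23]
7 tape sides opened.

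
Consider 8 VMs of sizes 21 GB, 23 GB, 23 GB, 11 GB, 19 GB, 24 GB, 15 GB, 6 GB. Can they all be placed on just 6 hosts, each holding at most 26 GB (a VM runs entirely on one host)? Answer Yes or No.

Yes

A valid assignment using 6 hosts:
  host 1: 24 = 24
  host 2: 23 = 23
  host 3: 23 = 23
  host 4: 21 = 21
  host 5: 19 + 6 = 25
  host 6: 15 + 11 = 26
Every load is within 26 GB, so 6 hosts suffice.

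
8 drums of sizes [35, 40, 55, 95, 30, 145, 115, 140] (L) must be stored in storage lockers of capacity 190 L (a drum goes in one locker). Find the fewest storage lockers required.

4

Total = 145 + 140 + 115 + 95 + 55 + 40 + 35 + 30 = 655 L.
Lower bound: ⌈655/190⌉ = 4 storage lockers.
A packing using 4 storage lockers:
  locker 1: 145 + 40 = 185
  locker 2: 140 + 35 = 175
  locker 3: 115 + 55 = 170
  locker 4: 95 + 30 = 125
This matches the lower bound, so 4 is optimal.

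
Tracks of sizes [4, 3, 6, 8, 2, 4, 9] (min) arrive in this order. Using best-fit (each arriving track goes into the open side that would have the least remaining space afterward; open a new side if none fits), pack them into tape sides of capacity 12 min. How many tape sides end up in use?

  4 → side 1 (new)  [load 4/12]
  3 → side 1  [load 7/12]
  6 → side 2 (new)  [load 6/12]
  8 → side 3 (new)  [load 8/12]
  2 → side 3  [load 10/12]
  4 → side 1  [load 11/12]
  9 → side 4 (new)  [load 9/12]
4 tape sides opened.

4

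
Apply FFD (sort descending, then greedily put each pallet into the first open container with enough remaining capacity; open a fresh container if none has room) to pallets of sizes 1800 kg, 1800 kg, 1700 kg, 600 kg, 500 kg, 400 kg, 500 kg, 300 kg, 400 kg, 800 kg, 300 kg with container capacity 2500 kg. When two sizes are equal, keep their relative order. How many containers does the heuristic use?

Sorted descending: 1800, 1800, 1700, 800, 600, 500, 500, 400, 400, 300, 300.
  1800 → container 1 (new)  [load 1800/2500]
  1800 → container 2 (new)  [load 1800/2500]
  1700 → container 3 (new)  [load 1700/2500]
  800 → container 3  [load 2500/2500]
  600 → container 1  [load 2400/2500]
  500 → container 2  [load 2300/2500]
  500 → container 4 (new)  [load 500/2500]
  400 → container 4  [load 900/2500]
  400 → container 4  [load 1300/2500]
  300 → container 4  [load 1600/2500]
  300 → container 4  [load 1900/2500]
4 containers opened.

4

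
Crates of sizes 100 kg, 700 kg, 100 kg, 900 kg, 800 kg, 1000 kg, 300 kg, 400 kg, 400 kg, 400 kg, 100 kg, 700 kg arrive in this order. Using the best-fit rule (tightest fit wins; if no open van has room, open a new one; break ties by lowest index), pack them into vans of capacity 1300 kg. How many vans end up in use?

  100 → van 1 (new)  [load 100/1300]
  700 → van 1  [load 800/1300]
  100 → van 1  [load 900/1300]
  900 → van 2 (new)  [load 900/1300]
  800 → van 3 (new)  [load 800/1300]
  1000 → van 4 (new)  [load 1000/1300]
  300 → van 4  [load 1300/1300]
  400 → van 1  [load 1300/1300]
  400 → van 2  [load 1300/1300]
  400 → van 3  [load 1200/1300]
  100 → van 3  [load 1300/1300]
  700 → van 5 (new)  [load 700/1300]
5 vans opened.

5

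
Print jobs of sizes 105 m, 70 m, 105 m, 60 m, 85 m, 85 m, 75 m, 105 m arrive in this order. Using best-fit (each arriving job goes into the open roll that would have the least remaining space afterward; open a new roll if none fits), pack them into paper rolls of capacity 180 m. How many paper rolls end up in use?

  105 → roll 1 (new)  [load 105/180]
  70 → roll 1  [load 175/180]
  105 → roll 2 (new)  [load 105/180]
  60 → roll 2  [load 165/180]
  85 → roll 3 (new)  [load 85/180]
  85 → roll 3  [load 170/180]
  75 → roll 4 (new)  [load 75/180]
  105 → roll 4  [load 180/180]
4 paper rolls opened.

4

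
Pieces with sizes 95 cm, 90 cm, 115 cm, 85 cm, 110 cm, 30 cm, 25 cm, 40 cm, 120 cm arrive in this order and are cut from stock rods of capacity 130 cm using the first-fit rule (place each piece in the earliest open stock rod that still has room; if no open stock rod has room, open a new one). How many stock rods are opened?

6

  95 → stock rod 1 (new)  [load 95/130]
  90 → stock rod 2 (new)  [load 90/130]
  115 → stock rod 3 (new)  [load 115/130]
  85 → stock rod 4 (new)  [load 85/130]
  110 → stock rod 5 (new)  [load 110/130]
  30 → stock rod 1  [load 125/130]
  25 → stock rod 2  [load 115/130]
  40 → stock rod 4  [load 125/130]
  120 → stock rod 6 (new)  [load 120/130]
6 stock rods opened.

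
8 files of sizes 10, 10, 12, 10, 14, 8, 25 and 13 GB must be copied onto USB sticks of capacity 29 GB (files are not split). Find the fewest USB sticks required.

Total = 25 + 14 + 13 + 12 + 10 + 10 + 10 + 8 = 102 GB.
Lower bound: ⌈102/29⌉ = 4 USB sticks.
A packing using 4 USB sticks:
  USB stick 1: 25 = 25
  USB stick 2: 14 + 13 = 27
  USB stick 3: 12 + 10 = 22
  USB stick 4: 10 + 10 + 8 = 28
This matches the lower bound, so 4 is optimal.

4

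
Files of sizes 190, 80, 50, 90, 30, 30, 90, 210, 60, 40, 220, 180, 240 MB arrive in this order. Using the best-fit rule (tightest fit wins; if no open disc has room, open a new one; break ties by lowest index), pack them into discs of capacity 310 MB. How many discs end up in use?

6

  190 → disc 1 (new)  [load 190/310]
  80 → disc 1  [load 270/310]
  50 → disc 2 (new)  [load 50/310]
  90 → disc 2  [load 140/310]
  30 → disc 1  [load 300/310]
  30 → disc 2  [load 170/310]
  90 → disc 2  [load 260/310]
  210 → disc 3 (new)  [load 210/310]
  60 → disc 3  [load 270/310]
  40 → disc 3  [load 310/310]
  220 → disc 4 (new)  [load 220/310]
  180 → disc 5 (new)  [load 180/310]
  240 → disc 6 (new)  [load 240/310]
6 discs opened.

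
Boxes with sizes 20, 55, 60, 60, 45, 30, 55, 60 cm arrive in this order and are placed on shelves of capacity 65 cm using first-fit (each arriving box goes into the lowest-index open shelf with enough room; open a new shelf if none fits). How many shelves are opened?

7

  20 → shelf 1 (new)  [load 20/65]
  55 → shelf 2 (new)  [load 55/65]
  60 → shelf 3 (new)  [load 60/65]
  60 → shelf 4 (new)  [load 60/65]
  45 → shelf 1  [load 65/65]
  30 → shelf 5 (new)  [load 30/65]
  55 → shelf 6 (new)  [load 55/65]
  60 → shelf 7 (new)  [load 60/65]
7 shelves opened.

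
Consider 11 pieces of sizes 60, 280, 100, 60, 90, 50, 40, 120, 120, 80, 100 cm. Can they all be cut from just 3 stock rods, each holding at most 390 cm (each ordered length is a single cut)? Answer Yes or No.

A valid assignment using 3 stock rods:
  stock rod 1: 280 + 100 = 380
  stock rod 2: 120 + 120 + 100 + 50 = 390
  stock rod 3: 90 + 80 + 60 + 60 + 40 = 330
Every load is within 390 cm, so 3 stock rods suffice.

Yes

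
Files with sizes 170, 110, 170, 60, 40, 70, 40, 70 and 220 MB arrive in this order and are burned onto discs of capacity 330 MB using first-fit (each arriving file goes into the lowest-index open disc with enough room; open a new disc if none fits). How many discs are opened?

  170 → disc 1 (new)  [load 170/330]
  110 → disc 1  [load 280/330]
  170 → disc 2 (new)  [load 170/330]
  60 → disc 2  [load 230/330]
  40 → disc 1  [load 320/330]
  70 → disc 2  [load 300/330]
  40 → disc 3 (new)  [load 40/330]
  70 → disc 3  [load 110/330]
  220 → disc 3  [load 330/330]
3 discs opened.

3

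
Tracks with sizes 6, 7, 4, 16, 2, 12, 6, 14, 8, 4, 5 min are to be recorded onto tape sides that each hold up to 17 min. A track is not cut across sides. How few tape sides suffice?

6

Total = 16 + 14 + 12 + 8 + 7 + 6 + 6 + 5 + 4 + 4 + 2 = 84 min.
Lower bound: ⌈84/17⌉ = 5 tape sides.
A packing using 6 tape sides:
  side 1: 16 = 16
  side 2: 14 + 2 = 16
  side 3: 12 + 5 = 17
  side 4: 8 + 7 = 15
  side 5: 6 + 6 + 4 = 16
  side 6: 4 = 4
No arrangement into 5 tape sides stays within capacity, so 6 is optimal.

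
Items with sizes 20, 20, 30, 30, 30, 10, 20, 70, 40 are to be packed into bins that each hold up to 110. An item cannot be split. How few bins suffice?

Total = 70 + 40 + 30 + 30 + 30 + 20 + 20 + 20 + 10 = 270.
Lower bound: ⌈270/110⌉ = 3 bins.
A packing using 3 bins:
  bin 1: 70 + 40 = 110
  bin 2: 30 + 30 + 30 + 20 = 110
  bin 3: 20 + 20 + 10 = 50
This matches the lower bound, so 3 is optimal.

3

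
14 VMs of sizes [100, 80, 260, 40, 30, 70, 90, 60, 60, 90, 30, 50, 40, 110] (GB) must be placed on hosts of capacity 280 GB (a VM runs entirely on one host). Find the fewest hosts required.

5

Total = 260 + 110 + 100 + 90 + 90 + 80 + 70 + 60 + 60 + 50 + 40 + 40 + 30 + 30 = 1110 GB.
Lower bound: ⌈1110/280⌉ = 4 hosts.
A packing using 5 hosts:
  host 1: 260 = 260
  host 2: 110 + 100 + 70 = 280
  host 3: 90 + 90 + 80 = 260
  host 4: 60 + 60 + 50 + 40 + 40 + 30 = 280
  host 5: 30 = 30
No arrangement into 4 hosts stays within capacity, so 5 is optimal.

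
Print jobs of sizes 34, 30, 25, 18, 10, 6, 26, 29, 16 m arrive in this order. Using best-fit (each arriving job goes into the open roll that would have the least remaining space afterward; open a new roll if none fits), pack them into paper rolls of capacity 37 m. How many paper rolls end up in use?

6

  34 → roll 1 (new)  [load 34/37]
  30 → roll 2 (new)  [load 30/37]
  25 → roll 3 (new)  [load 25/37]
  18 → roll 4 (new)  [load 18/37]
  10 → roll 3  [load 35/37]
  6 → roll 2  [load 36/37]
  26 → roll 5 (new)  [load 26/37]
  29 → roll 6 (new)  [load 29/37]
  16 → roll 4  [load 34/37]
6 paper rolls opened.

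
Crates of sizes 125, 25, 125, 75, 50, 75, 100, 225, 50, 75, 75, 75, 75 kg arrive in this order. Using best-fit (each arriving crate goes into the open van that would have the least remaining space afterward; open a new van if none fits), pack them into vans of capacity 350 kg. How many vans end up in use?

4

  125 → van 1 (new)  [load 125/350]
  25 → van 1  [load 150/350]
  125 → van 1  [load 275/350]
  75 → van 1  [load 350/350]
  50 → van 2 (new)  [load 50/350]
  75 → van 2  [load 125/350]
  100 → van 2  [load 225/350]
  225 → van 3 (new)  [load 225/350]
  50 → van 2  [load 275/350]
  75 → van 2  [load 350/350]
  75 → van 3  [load 300/350]
  75 → van 4 (new)  [load 75/350]
  75 → van 4  [load 150/350]
4 vans opened.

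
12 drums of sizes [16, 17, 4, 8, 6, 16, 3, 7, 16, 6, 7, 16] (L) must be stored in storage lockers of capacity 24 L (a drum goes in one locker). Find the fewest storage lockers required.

Total = 17 + 16 + 16 + 16 + 16 + 8 + 7 + 7 + 6 + 6 + 4 + 3 = 122 L.
Lower bound: ⌈122/24⌉ = 6 storage lockers.
A packing using 6 storage lockers:
  locker 1: 17 + 7 = 24
  locker 2: 16 + 8 = 24
  locker 3: 16 + 7 = 23
  locker 4: 16 + 6 = 22
  locker 5: 16 + 6 = 22
  locker 6: 4 + 3 = 7
This matches the lower bound, so 6 is optimal.

6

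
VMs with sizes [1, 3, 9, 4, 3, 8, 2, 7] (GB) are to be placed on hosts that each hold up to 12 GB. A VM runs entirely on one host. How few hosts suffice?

4

Total = 9 + 8 + 7 + 4 + 3 + 3 + 2 + 1 = 37 GB.
Lower bound: ⌈37/12⌉ = 4 hosts.
A packing using 4 hosts:
  host 1: 9 + 3 = 12
  host 2: 8 + 4 = 12
  host 3: 7 + 3 + 2 = 12
  host 4: 1 = 1
This matches the lower bound, so 4 is optimal.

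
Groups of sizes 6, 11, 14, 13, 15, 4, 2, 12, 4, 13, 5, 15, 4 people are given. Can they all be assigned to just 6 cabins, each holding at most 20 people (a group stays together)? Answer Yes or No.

Total = 118 people; ⌈118/20⌉ = 6.
7 groups each exceed half the capacity and cannot share a cabin, forcing at least 7 cabins.
At least 7 cabins are required, but only 6 are allowed.

No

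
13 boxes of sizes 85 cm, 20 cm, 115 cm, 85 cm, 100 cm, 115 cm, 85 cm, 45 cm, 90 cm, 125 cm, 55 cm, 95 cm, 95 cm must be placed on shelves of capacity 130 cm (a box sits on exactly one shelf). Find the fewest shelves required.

11

Total = 125 + 115 + 115 + 100 + 95 + 95 + 90 + 85 + 85 + 85 + 55 + 45 + 20 = 1110 cm.
Lower bound: ⌈1110/130⌉ = 9 shelves.
Also, 10 boxes each exceed 65 cm, and no two of those can share a shelf, so at least 10 shelves are needed.
A packing using 11 shelves:
  shelf 1: 125 = 125
  shelf 2: 115 = 115
  shelf 3: 115 = 115
  shelf 4: 100 + 20 = 120
  shelf 5: 95 = 95
  shelf 6: 95 = 95
  shelf 7: 90 = 90
  shelf 8: 85 + 45 = 130
  shelf 9: 85 = 85
  shelf 10: 85 = 85
  shelf 11: 55 = 55
No arrangement into 10 shelves stays within capacity, so 11 is optimal.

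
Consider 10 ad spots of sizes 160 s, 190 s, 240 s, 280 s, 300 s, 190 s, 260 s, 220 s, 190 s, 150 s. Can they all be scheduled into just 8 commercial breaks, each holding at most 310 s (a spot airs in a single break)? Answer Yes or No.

No

Total = 2180 s; ⌈2180/310⌉ = 8.
9 ad spots each exceed half the capacity and cannot share a break, forcing at least 9 commercial breaks.
At least 9 commercial breaks are required, but only 8 are allowed.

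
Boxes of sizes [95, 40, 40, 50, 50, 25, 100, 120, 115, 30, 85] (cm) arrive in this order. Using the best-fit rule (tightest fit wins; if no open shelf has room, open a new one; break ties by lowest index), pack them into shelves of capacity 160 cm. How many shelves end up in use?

6

  95 → shelf 1 (new)  [load 95/160]
  40 → shelf 1  [load 135/160]
  40 → shelf 2 (new)  [load 40/160]
  50 → shelf 2  [load 90/160]
  50 → shelf 2  [load 140/160]
  25 → shelf 1  [load 160/160]
  100 → shelf 3 (new)  [load 100/160]
  120 → shelf 4 (new)  [load 120/160]
  115 → shelf 5 (new)  [load 115/160]
  30 → shelf 4  [load 150/160]
  85 → shelf 6 (new)  [load 85/160]
6 shelves opened.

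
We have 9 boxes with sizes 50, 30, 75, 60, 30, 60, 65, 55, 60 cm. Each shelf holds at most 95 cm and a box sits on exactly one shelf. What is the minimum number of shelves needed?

7

Total = 75 + 65 + 60 + 60 + 60 + 55 + 50 + 30 + 30 = 485 cm.
Lower bound: ⌈485/95⌉ = 6 shelves.
Also, 7 boxes each exceed 95/2 cm, and no two of those can share a shelf, so at least 7 shelves are needed.
A packing using 7 shelves:
  shelf 1: 75 = 75
  shelf 2: 65 + 30 = 95
  shelf 3: 60 + 30 = 90
  shelf 4: 60 = 60
  shelf 5: 60 = 60
  shelf 6: 55 = 55
  shelf 7: 50 = 50
This matches the lower bound, so 7 is optimal.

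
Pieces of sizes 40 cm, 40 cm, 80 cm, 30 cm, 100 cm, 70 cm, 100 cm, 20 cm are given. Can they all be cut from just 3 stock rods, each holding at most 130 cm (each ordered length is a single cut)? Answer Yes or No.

Total = 480 cm; ⌈480/130⌉ = 4.
At least 4 stock rods are required, but only 3 are allowed.

No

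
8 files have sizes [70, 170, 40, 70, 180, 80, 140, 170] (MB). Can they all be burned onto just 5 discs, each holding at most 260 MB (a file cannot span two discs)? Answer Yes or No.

A valid assignment using 4 discs:
  disc 1: 180 + 80 = 260
  disc 2: 170 + 70 = 240
  disc 3: 170 + 70 = 240
  disc 4: 140 + 40 = 180
That uses only 4 ≤ 5, so 5 discs are enough.

Yes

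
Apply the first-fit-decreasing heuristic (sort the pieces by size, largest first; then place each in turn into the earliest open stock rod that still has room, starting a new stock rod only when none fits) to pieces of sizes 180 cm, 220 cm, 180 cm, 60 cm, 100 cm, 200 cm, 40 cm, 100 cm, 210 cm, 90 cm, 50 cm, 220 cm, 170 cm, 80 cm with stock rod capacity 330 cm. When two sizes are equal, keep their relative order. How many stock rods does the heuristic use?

Sorted descending: 220, 220, 210, 200, 180, 180, 170, 100, 100, 90, 80, 60, 50, 40.
  220 → stock rod 1 (new)  [load 220/330]
  220 → stock rod 2 (new)  [load 220/330]
  210 → stock rod 3 (new)  [load 210/330]
  200 → stock rod 4 (new)  [load 200/330]
  180 → stock rod 5 (new)  [load 180/330]
  180 → stock rod 6 (new)  [load 180/330]
  170 → stock rod 7 (new)  [load 170/330]
  100 → stock rod 1  [load 320/330]
  100 → stock rod 2  [load 320/330]
  90 → stock rod 3  [load 300/330]
  80 → stock rod 4  [load 280/330]
  60 → stock rod 5  [load 240/330]
  50 → stock rod 4  [load 330/330]
  40 → stock rod 5  [load 280/330]
7 stock rods opened.

7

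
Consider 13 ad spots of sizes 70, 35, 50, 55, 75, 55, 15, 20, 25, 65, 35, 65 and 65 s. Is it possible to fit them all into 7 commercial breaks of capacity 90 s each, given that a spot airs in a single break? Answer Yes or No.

Total = 630 s; ⌈630/90⌉ = 7.
8 ad spots each exceed half the capacity and cannot share a break, forcing at least 8 commercial breaks.
At least 8 commercial breaks are required, but only 7 are allowed.

No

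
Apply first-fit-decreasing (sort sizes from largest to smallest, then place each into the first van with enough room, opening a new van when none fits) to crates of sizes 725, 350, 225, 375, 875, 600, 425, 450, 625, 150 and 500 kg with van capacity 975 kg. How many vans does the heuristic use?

Sorted descending: 875, 725, 625, 600, 500, 450, 425, 375, 350, 225, 150.
  875 → van 1 (new)  [load 875/975]
  725 → van 2 (new)  [load 725/975]
  625 → van 3 (new)  [load 625/975]
  600 → van 4 (new)  [load 600/975]
  500 → van 5 (new)  [load 500/975]
  450 → van 5  [load 950/975]
  425 → van 6 (new)  [load 425/975]
  375 → van 4  [load 975/975]
  350 → van 3  [load 975/975]
  225 → van 2  [load 950/975]
  150 → van 6  [load 575/975]
6 vans opened.

6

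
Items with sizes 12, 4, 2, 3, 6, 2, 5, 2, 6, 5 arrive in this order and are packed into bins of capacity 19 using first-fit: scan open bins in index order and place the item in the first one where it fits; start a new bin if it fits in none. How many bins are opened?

  12 → bin 1 (new)  [load 12/19]
  4 → bin 1  [load 16/19]
  2 → bin 1  [load 18/19]
  3 → bin 2 (new)  [load 3/19]
  6 → bin 2  [load 9/19]
  2 → bin 2  [load 11/19]
  5 → bin 2  [load 16/19]
  2 → bin 2  [load 18/19]
  6 → bin 3 (new)  [load 6/19]
  5 → bin 3  [load 11/19]
3 bins opened.

3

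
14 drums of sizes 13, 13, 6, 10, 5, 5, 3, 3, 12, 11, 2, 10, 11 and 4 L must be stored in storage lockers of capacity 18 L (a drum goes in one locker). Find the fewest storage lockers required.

Total = 13 + 13 + 12 + 11 + 11 + 10 + 10 + 6 + 5 + 5 + 4 + 3 + 3 + 2 = 108 L.
Lower bound: ⌈108/18⌉ = 6 storage lockers.
Also, 7 drums each exceed 9 L, and no two of those can share a locker, so at least 7 storage lockers are needed.
A packing using 7 storage lockers:
  locker 1: 13 + 5 = 18
  locker 2: 13 + 5 = 18
  locker 3: 12 + 6 = 18
  locker 4: 11 + 4 + 3 = 18
  locker 5: 11 + 3 + 2 = 16
  locker 6: 10 = 10
  locker 7: 10 = 10
This matches the lower bound, so 7 is optimal.

7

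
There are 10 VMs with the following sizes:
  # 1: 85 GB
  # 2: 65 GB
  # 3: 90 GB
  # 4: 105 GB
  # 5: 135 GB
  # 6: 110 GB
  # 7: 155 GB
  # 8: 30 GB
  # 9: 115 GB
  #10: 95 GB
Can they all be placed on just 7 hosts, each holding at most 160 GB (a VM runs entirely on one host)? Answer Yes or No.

Total = 985 GB; ⌈985/160⌉ = 7.
8 VMs each exceed half the capacity and cannot share a host, forcing at least 8 hosts.
At least 8 hosts are required, but only 7 are allowed.

No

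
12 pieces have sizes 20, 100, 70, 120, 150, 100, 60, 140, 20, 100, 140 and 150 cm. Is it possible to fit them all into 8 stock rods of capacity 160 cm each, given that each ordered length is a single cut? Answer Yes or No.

Total = 1170 cm; ⌈1170/160⌉ = 8.
The bound of 8 does not rule out 8, but exhaustive search shows no assignment into 8 stock rods of capacity 160 cm exists — the minimum is 9.

No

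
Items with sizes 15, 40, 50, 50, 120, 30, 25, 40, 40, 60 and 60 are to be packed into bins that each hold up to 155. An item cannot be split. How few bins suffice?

4

Total = 120 + 60 + 60 + 50 + 50 + 40 + 40 + 40 + 30 + 25 + 15 = 530.
Lower bound: ⌈530/155⌉ = 4 bins.
A packing using 4 bins:
  bin 1: 120 + 30 = 150
  bin 2: 60 + 60 + 25 = 145
  bin 3: 50 + 50 + 40 + 15 = 155
  bin 4: 40 + 40 = 80
This matches the lower bound, so 4 is optimal.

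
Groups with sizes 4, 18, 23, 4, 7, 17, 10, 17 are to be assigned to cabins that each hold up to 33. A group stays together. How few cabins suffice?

Total = 23 + 18 + 17 + 17 + 10 + 7 + 4 + 4 = 100.
Lower bound: ⌈100/33⌉ = 4 cabins.
A packing using 4 cabins:
  cabin 1: 23 + 10 = 33
  cabin 2: 18 + 7 + 4 + 4 = 33
  cabin 3: 17 = 17
  cabin 4: 17 = 17
This matches the lower bound, so 4 is optimal.

4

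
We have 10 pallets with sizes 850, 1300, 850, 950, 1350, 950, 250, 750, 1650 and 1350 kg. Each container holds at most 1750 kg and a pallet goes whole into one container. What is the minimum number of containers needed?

7

Total = 1650 + 1350 + 1350 + 1300 + 950 + 950 + 850 + 850 + 750 + 250 = 10250 kg.
Lower bound: ⌈10250/1750⌉ = 6 containers.
A packing using 7 containers:
  container 1: 1650 = 1650
  container 2: 1350 + 250 = 1600
  container 3: 1350 = 1350
  container 4: 1300 = 1300
  container 5: 950 + 750 = 1700
  container 6: 950 = 950
  container 7: 850 + 850 = 1700
No arrangement into 6 containers stays within capacity, so 7 is optimal.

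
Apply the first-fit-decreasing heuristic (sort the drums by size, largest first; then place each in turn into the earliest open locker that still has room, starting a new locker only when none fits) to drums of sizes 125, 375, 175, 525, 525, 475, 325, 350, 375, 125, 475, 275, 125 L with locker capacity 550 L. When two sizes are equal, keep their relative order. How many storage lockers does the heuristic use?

Sorted descending: 525, 525, 475, 475, 375, 375, 350, 325, 275, 175, 125, 125, 125.
  525 → locker 1 (new)  [load 525/550]
  525 → locker 2 (new)  [load 525/550]
  475 → locker 3 (new)  [load 475/550]
  475 → locker 4 (new)  [load 475/550]
  375 → locker 5 (new)  [load 375/550]
  375 → locker 6 (new)  [load 375/550]
  350 → locker 7 (new)  [load 350/550]
  325 → locker 8 (new)  [load 325/550]
  275 → locker 9 (new)  [load 275/550]
  175 → locker 5  [load 550/550]
  125 → locker 6  [load 500/550]
  125 → locker 7  [load 475/550]
  125 → locker 8  [load 450/550]
9 storage lockers opened.

9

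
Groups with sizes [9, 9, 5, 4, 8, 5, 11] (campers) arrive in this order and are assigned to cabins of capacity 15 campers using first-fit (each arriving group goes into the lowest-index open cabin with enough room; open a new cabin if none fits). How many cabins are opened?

  9 → cabin 1 (new)  [load 9/15]
  9 → cabin 2 (new)  [load 9/15]
  5 → cabin 1  [load 14/15]
  4 → cabin 2  [load 13/15]
  8 → cabin 3 (new)  [load 8/15]
  5 → cabin 3  [load 13/15]
  11 → cabin 4 (new)  [load 11/15]
4 cabins opened.

4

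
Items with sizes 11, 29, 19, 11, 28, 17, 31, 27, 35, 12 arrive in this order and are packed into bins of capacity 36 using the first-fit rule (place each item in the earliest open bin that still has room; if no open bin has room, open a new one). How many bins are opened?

8

  11 → bin 1 (new)  [load 11/36]
  29 → bin 2 (new)  [load 29/36]
  19 → bin 1  [load 30/36]
  11 → bin 3 (new)  [load 11/36]
  28 → bin 4 (new)  [load 28/36]
  17 → bin 3  [load 28/36]
  31 → bin 5 (new)  [load 31/36]
  27 → bin 6 (new)  [load 27/36]
  35 → bin 7 (new)  [load 35/36]
  12 → bin 8 (new)  [load 12/36]
8 bins opened.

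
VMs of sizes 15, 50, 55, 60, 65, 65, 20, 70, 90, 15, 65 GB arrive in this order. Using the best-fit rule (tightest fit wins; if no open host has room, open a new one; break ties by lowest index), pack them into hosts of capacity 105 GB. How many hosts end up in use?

8

  15 → host 1 (new)  [load 15/105]
  50 → host 1  [load 65/105]
  55 → host 2 (new)  [load 55/105]
  60 → host 3 (new)  [load 60/105]
  65 → host 4 (new)  [load 65/105]
  65 → host 5 (new)  [load 65/105]
  20 → host 1  [load 85/105]
  70 → host 6 (new)  [load 70/105]
  90 → host 7 (new)  [load 90/105]
  15 → host 7  [load 105/105]
  65 → host 8 (new)  [load 65/105]
8 hosts opened.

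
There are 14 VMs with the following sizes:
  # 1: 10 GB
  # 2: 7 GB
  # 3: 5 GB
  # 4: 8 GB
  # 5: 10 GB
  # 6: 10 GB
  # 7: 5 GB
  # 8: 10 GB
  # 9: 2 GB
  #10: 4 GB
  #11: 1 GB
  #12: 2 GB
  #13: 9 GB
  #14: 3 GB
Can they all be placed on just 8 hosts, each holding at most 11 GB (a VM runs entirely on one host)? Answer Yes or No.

No

Total = 86 GB; ⌈86/11⌉ = 8.
The bound of 8 does not rule out 8, but exhaustive search shows no assignment into 8 hosts of capacity 11 GB exists — the minimum is 9.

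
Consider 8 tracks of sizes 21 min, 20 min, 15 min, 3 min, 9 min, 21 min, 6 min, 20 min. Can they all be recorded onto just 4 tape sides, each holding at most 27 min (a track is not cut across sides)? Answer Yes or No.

Total = 115 min; ⌈115/27⌉ = 5.
At least 5 tape sides are required, but only 4 are allowed.

No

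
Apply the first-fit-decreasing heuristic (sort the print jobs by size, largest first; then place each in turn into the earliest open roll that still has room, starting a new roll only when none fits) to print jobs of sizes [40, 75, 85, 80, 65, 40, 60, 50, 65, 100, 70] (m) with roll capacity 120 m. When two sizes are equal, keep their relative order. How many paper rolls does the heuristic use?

8

Sorted descending: 100, 85, 80, 75, 70, 65, 65, 60, 50, 40, 40.
  100 → roll 1 (new)  [load 100/120]
  85 → roll 2 (new)  [load 85/120]
  80 → roll 3 (new)  [load 80/120]
  75 → roll 4 (new)  [load 75/120]
  70 → roll 5 (new)  [load 70/120]
  65 → roll 6 (new)  [load 65/120]
  65 → roll 7 (new)  [load 65/120]
  60 → roll 8 (new)  [load 60/120]
  50 → roll 5  [load 120/120]
  40 → roll 3  [load 120/120]
  40 → roll 4  [load 115/120]
8 paper rolls opened.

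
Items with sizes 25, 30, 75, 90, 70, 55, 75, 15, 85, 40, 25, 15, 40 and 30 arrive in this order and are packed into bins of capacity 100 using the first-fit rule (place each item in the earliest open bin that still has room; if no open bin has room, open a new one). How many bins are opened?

8

  25 → bin 1 (new)  [load 25/100]
  30 → bin 1  [load 55/100]
  75 → bin 2 (new)  [load 75/100]
  90 → bin 3 (new)  [load 90/100]
  70 → bin 4 (new)  [load 70/100]
  55 → bin 5 (new)  [load 55/100]
  75 → bin 6 (new)  [load 75/100]
  15 → bin 1  [load 70/100]
  85 → bin 7 (new)  [load 85/100]
  40 → bin 5  [load 95/100]
  25 → bin 1  [load 95/100]
  15 → bin 2  [load 90/100]
  40 → bin 8 (new)  [load 40/100]
  30 → bin 4  [load 100/100]
8 bins opened.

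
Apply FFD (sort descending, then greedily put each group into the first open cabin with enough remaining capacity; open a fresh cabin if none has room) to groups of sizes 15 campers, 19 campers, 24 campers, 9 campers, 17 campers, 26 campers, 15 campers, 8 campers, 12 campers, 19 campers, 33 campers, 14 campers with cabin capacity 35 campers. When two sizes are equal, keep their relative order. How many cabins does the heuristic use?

Sorted descending: 33, 26, 24, 19, 19, 17, 15, 15, 14, 12, 9, 8.
  33 → cabin 1 (new)  [load 33/35]
  26 → cabin 2 (new)  [load 26/35]
  24 → cabin 3 (new)  [load 24/35]
  19 → cabin 4 (new)  [load 19/35]
  19 → cabin 5 (new)  [load 19/35]
  17 → cabin 6 (new)  [load 17/35]
  15 → cabin 4  [load 34/35]
  15 → cabin 5  [load 34/35]
  14 → cabin 6  [load 31/35]
  12 → cabin 7 (new)  [load 12/35]
  9 → cabin 2  [load 35/35]
  8 → cabin 3  [load 32/35]
7 cabins opened.

7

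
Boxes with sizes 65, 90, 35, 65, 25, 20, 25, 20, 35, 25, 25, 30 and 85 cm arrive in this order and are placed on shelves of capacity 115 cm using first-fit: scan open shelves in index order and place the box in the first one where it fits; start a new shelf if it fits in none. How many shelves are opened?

  65 → shelf 1 (new)  [load 65/115]
  90 → shelf 2 (new)  [load 90/115]
  35 → shelf 1  [load 100/115]
  65 → shelf 3 (new)  [load 65/115]
  25 → shelf 2  [load 115/115]
  20 → shelf 3  [load 85/115]
  25 → shelf 3  [load 110/115]
  20 → shelf 4 (new)  [load 20/115]
  35 → shelf 4  [load 55/115]
  25 → shelf 4  [load 80/115]
  25 → shelf 4  [load 105/115]
  30 → shelf 5 (new)  [load 30/115]
  85 → shelf 5  [load 115/115]
5 shelves opened.

5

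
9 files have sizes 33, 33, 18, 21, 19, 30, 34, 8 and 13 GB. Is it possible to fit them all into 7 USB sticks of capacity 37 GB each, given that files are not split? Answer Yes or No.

Yes

A valid assignment using 7 USB sticks:
  USB stick 1: 34 = 34
  USB stick 2: 33 = 33
  USB stick 3: 33 = 33
  USB stick 4: 30 = 30
  USB stick 5: 21 + 13 = 34
  USB stick 6: 19 + 18 = 37
  USB stick 7: 8 = 8
Every load is within 37 GB, so 7 USB sticks suffice.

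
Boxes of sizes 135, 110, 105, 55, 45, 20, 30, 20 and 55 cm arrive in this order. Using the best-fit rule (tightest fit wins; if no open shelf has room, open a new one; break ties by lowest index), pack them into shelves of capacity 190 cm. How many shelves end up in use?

  135 → shelf 1 (new)  [load 135/190]
  110 → shelf 2 (new)  [load 110/190]
  105 → shelf 3 (new)  [load 105/190]
  55 → shelf 1  [load 190/190]
  45 → shelf 2  [load 155/190]
  20 → shelf 2  [load 175/190]
  30 → shelf 3  [load 135/190]
  20 → shelf 3  [load 155/190]
  55 → shelf 4 (new)  [load 55/190]
4 shelves opened.

4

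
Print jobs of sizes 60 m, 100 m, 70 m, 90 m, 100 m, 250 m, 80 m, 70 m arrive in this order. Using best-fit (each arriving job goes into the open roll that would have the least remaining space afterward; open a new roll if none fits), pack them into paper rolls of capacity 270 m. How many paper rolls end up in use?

  60 → roll 1 (new)  [load 60/270]
  100 → roll 1  [load 160/270]
  70 → roll 1  [load 230/270]
  90 → roll 2 (new)  [load 90/270]
  100 → roll 2  [load 190/270]
  250 → roll 3 (new)  [load 250/270]
  80 → roll 2  [load 270/270]
  70 → roll 4 (new)  [load 70/270]
4 paper rolls opened.

4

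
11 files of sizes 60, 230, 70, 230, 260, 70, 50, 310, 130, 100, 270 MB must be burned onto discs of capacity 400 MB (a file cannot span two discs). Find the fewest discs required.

Total = 310 + 270 + 260 + 230 + 230 + 130 + 100 + 70 + 70 + 60 + 50 = 1780 MB.
Lower bound: ⌈1780/400⌉ = 5 discs.
A packing using 5 discs:
  disc 1: 310 + 70 = 380
  disc 2: 270 + 130 = 400
  disc 3: 260 + 100 = 360
  disc 4: 230 + 70 + 60 = 360
  disc 5: 230 + 50 = 280
This matches the lower bound, so 5 is optimal.

5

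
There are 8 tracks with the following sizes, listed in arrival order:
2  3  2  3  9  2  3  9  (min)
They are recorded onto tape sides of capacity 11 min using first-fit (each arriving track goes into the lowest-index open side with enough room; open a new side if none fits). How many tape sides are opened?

4

  2 → side 1 (new)  [load 2/11]
  3 → side 1  [load 5/11]
  2 → side 1  [load 7/11]
  3 → side 1  [load 10/11]
  9 → side 2 (new)  [load 9/11]
  2 → side 2  [load 11/11]
  3 → side 3 (new)  [load 3/11]
  9 → side 4 (new)  [load 9/11]
4 tape sides opened.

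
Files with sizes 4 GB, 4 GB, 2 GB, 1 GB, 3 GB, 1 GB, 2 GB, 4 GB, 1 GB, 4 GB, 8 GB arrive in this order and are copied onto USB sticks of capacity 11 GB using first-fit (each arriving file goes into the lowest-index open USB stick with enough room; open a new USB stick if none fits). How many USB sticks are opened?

4

  4 → USB stick 1 (new)  [load 4/11]
  4 → USB stick 1  [load 8/11]
  2 → USB stick 1  [load 10/11]
  1 → USB stick 1  [load 11/11]
  3 → USB stick 2 (new)  [load 3/11]
  1 → USB stick 2  [load 4/11]
  2 → USB stick 2  [load 6/11]
  4 → USB stick 2  [load 10/11]
  1 → USB stick 2  [load 11/11]
  4 → USB stick 3 (new)  [load 4/11]
  8 → USB stick 4 (new)  [load 8/11]
4 USB sticks opened.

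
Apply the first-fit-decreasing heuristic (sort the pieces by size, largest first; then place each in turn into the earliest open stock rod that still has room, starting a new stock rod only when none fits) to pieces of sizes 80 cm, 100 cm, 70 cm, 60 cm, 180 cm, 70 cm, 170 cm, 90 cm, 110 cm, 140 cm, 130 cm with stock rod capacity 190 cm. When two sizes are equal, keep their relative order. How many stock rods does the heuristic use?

Sorted descending: 180, 170, 140, 130, 110, 100, 90, 80, 70, 70, 60.
  180 → stock rod 1 (new)  [load 180/190]
  170 → stock rod 2 (new)  [load 170/190]
  140 → stock rod 3 (new)  [load 140/190]
  130 → stock rod 4 (new)  [load 130/190]
  110 → stock rod 5 (new)  [load 110/190]
  100 → stock rod 6 (new)  [load 100/190]
  90 → stock rod 6  [load 190/190]
  80 → stock rod 5  [load 190/190]
  70 → stock rod 7 (new)  [load 70/190]
  70 → stock rod 7  [load 140/190]
  60 → stock rod 4  [load 190/190]
7 stock rods opened.

7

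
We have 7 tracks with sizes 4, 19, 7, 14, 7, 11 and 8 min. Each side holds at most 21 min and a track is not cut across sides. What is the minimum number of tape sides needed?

Total = 19 + 14 + 11 + 8 + 7 + 7 + 4 = 70 min.
Lower bound: ⌈70/21⌉ = 4 tape sides.
A packing using 4 tape sides:
  side 1: 19 = 19
  side 2: 14 + 7 = 21
  side 3: 11 + 8 = 19
  side 4: 7 + 4 = 11
This matches the lower bound, so 4 is optimal.

4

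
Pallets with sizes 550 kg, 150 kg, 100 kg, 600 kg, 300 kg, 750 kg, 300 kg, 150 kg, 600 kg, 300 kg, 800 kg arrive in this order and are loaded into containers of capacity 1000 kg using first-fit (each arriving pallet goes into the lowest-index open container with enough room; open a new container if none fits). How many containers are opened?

  550 → container 1 (new)  [load 550/1000]
  150 → container 1  [load 700/1000]
  100 → container 1  [load 800/1000]
  600 → container 2 (new)  [load 600/1000]
  300 → container 2  [load 900/1000]
  750 → container 3 (new)  [load 750/1000]
  300 → container 4 (new)  [load 300/1000]
  150 → container 1  [load 950/1000]
  600 → container 4  [load 900/1000]
  300 → container 5 (new)  [load 300/1000]
  800 → container 6 (new)  [load 800/1000]
6 containers opened.

6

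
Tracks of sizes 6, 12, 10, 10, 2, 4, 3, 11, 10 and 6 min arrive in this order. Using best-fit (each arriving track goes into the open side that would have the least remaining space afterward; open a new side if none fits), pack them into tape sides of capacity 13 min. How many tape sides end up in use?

7

  6 → side 1 (new)  [load 6/13]
  12 → side 2 (new)  [load 12/13]
  10 → side 3 (new)  [load 10/13]
  10 → side 4 (new)  [load 10/13]
  2 → side 3  [load 12/13]
  4 → side 1  [load 10/13]
  3 → side 1  [load 13/13]
  11 → side 5 (new)  [load 11/13]
  10 → side 6 (new)  [load 10/13]
  6 → side 7 (new)  [load 6/13]
7 tape sides opened.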